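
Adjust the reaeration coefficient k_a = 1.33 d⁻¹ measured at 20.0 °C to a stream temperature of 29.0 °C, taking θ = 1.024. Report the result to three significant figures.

k_a(T₂) = k_a(T₁) · θ^(T₂−T₁) = 1.33 × 1.024^(29.0−20.0)
= 1.33 × 1.024^9.00 = 1.33 × 1.238 = 1.646 d⁻¹.

k_a ≈ 1.65 d⁻¹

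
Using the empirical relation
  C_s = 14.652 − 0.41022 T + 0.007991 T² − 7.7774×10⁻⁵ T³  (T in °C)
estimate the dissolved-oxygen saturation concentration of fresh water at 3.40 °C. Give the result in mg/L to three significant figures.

C_s = 14.652 − 0.41022×3.40 + 0.007991×3.40² − 7.7774×10⁻⁵×3.40³ = 13.35 mg/L.

C_s ≈ 13.3 mg/L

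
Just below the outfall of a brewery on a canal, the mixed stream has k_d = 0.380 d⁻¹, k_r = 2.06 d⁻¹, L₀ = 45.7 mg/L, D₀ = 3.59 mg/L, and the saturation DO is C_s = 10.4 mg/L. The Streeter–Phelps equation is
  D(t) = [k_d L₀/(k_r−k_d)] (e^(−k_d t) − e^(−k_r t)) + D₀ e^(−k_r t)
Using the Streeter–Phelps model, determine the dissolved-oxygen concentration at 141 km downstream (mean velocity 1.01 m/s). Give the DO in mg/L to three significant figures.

DO ≈ 5.05 mg/L

Travel time t = x/v = 141 km / (1.01 m/s) = 141000 m / 1.01 m/s = 139600 s = 1.616 d.
k_d L₀/(k_r−k_d) = 0.380×45.7/(2.06−0.380) = 17.37/1.680 = 10.34 mg/L.
e^(−k_d t) = e^(−0.380×1.616) = 0.5412; e^(−k_r t) = e^(−2.06×1.616) = 0.03585.
D = 10.34 × (0.5412 − 0.03585) + 3.59 × 0.03585 = 5.224 + 0.1287 = 5.352 mg/L.
DO = C_s − D = 10.4 − 5.352 = 5.048 mg/L.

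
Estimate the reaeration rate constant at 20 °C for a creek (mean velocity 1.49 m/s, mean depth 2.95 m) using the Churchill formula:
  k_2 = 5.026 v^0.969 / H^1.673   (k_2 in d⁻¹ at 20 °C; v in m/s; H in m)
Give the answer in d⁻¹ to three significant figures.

k_2 ≈ 1.21 d⁻¹

k_2 = 5.026 × 1.49^0.969 / 2.95^1.673 = 5.026 × 1.472 / 6.110 = 1.211 d⁻¹.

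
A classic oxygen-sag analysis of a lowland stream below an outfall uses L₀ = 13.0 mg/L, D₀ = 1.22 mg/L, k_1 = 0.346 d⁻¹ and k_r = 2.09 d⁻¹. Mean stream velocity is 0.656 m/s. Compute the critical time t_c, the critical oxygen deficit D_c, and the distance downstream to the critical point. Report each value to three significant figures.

At the critical point dD/dt = 0, so k_1 L₀ e^(−k_1 t) = k_r D. Substituting D(t) from the Streeter–Phelps equation and solving for t gives
t_c = ln[(k_r/k_1)(1 − D₀(k_r−k_1)/(k_1 L₀))] / (k_r−k_1).
Here k_r−k_1 = 1.744 d⁻¹ and 1 − D₀(k_r−k_1)/(k_1 L₀) = 1 − 1.22×1.744/(0.346×13.0) = 0.5270, so
t_c = ln(6.040 × 0.5270) / 1.744 = 1.158 / 1.744 = 0.6639 d.
L(t_c) = L₀ e^(−k_1 t_c) = 13.0 × 0.7948 = 10.33 mg/L, and at the critical point k_r D_c = k_1 L, so D_c = (0.346/2.09) × 10.33 = 1.710 mg/L.
x_c = v t_c = 0.656 m/s × 0.6639 d × 86400 s/d = 37630 m ≈ 37.6 km.

t_c ≈ 0.664 d; D_c ≈ 1.71 mg/L; x_c ≈ 37.6 km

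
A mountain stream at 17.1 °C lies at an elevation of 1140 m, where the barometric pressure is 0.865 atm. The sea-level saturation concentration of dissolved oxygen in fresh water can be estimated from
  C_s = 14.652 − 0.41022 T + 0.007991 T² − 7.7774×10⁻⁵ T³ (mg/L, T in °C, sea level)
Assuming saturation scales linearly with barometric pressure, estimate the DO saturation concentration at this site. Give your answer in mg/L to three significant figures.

At sea level: C_s = 14.652 − 0.41022×17.1 + 0.007991×17.1² − 7.7774×10⁻⁵×17.1³ = 9.585 mg/L.
Pressure correction: C_s' = 9.585 × 0.865 = 8.291 mg/L.

C_s ≈ 8.29 mg/L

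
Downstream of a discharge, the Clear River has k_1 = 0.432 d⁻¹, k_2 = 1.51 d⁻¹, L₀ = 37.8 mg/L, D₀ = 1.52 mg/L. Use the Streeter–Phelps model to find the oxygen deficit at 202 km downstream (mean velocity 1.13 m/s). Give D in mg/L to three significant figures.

Travel time t = x/v = 202 km / (1.13 m/s) = 202000 m / 1.13 m/s = 178800 s = 2.069 d.
k_1 L₀/(k_2−k_1) = 0.432×37.8/(1.51−0.432) = 16.33/1.078 = 15.15 mg/L.
e^(−k_1 t) = e^(−0.432×2.069) = 0.4091; e^(−k_2 t) = e^(−1.51×2.069) = 0.04397.
D = 15.15 × (0.4091 − 0.04397) + 1.52 × 0.04397 = 5.531 + 0.06684 = 5.598 mg/L.

D ≈ 5.60 mg/L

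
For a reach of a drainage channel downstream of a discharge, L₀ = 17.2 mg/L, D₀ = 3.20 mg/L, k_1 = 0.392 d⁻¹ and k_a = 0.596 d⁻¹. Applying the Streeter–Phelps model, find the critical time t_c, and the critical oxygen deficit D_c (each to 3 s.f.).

With k_a/k_1 = 1.520 and 1 − D₀(k_a−k_1)/(k_1 L₀) = 0.9032,
t_c = ln(1.520 × 0.9032) / (0.596 − 0.392) = ln(1.373) / 0.2040 = 0.3171/0.2040 = 1.555 d.
D_c = (k_1/k_a) L₀ e^(−k_1 t_c) = (0.392/0.596) × 17.2 × e^(−0.392×1.555) = 0.6577 × 17.2 × 0.5437 = 6.150 mg/L.

t_c ≈ 1.55 d; D_c ≈ 6.15 mg/L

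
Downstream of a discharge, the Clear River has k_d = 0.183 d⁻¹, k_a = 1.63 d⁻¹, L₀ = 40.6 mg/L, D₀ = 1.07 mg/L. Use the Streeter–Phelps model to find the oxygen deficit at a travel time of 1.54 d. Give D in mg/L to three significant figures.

D ≈ 3.54 mg/L

k_d L₀/(k_a−k_d) = 0.183×40.6/(1.63−0.183) = 7.430/1.447 = 5.135 mg/L.
e^(−k_d t) = e^(−0.183×1.540) = 0.7544; e^(−k_a t) = e^(−1.63×1.540) = 0.08125.
D = 5.135 × (0.7544 − 0.08125) + 1.07 × 0.08125 = 3.456 + 0.08694 = 3.543 mg/L.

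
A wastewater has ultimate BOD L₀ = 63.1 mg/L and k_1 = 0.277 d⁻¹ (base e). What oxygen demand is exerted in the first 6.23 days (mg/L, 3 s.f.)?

y ≈ 51.9 mg/L

y_t = L₀(1 − e^(−k_1 t)) = 63.1 × (1 − e^(−0.277×6.23))
= 63.1 × (1 − 0.1780) = 63.1 × 0.8220 = 51.87 mg/L.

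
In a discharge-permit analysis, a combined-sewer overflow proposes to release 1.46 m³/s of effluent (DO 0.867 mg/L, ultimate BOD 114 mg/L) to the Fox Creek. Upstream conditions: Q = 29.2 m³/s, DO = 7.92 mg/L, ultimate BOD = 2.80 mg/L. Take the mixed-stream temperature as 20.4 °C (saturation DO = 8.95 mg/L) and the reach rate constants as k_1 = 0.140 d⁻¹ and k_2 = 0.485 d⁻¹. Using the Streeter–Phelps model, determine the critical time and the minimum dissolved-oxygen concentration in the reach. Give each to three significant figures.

t_c ≈ 2.04 d; minimum DO ≈ 7.19 mg/L

Mixed DO = (29.2×7.92 + 1.46×0.867)/(29.2+1.46) = 232.5/30.66 = 7.584 mg/L.
Mixed L₀ = (29.2×2.80 + 1.46×114)/(30.66) = 248.2/30.66 = 8.095 mg/L.
Initial deficit D₀ = C_s − DO₀ = 8.95 − 7.584 = 1.366 mg/L.
t_c = (1/0.3450) ln[(0.485/0.140)(1 − 1.366×0.3450/(0.140×8.095))] = 2.899 × ln(2.024) = 2.044 d.
D_c = (0.140/0.485) × 8.095 × e^(−0.140×2.044) = 0.2887 × 8.095 × 0.7512 = 1.755 mg/L.
Minimum DO = 8.95 − 1.755 = 7.195 mg/L.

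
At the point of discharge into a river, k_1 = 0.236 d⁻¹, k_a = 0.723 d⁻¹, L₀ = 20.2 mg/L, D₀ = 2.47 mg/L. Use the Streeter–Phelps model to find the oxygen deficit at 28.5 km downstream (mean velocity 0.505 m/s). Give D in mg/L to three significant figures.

D ≈ 3.83 mg/L

Travel time t = x/v = 28.5 km / (0.505 m/s) = 28500 m / 0.505 m/s = 56440 s = 0.6532 d.
k_1 L₀/(k_a−k_1) = 0.236×20.2/(0.723−0.236) = 4.767/0.4870 = 9.789 mg/L.
e^(−k_1 t) = e^(−0.236×0.6532) = 0.8571; e^(−k_a t) = e^(−0.723×0.6532) = 0.6236.
D = 9.789 × (0.8571 − 0.6236) + 2.47 × 0.6236 = 2.286 + 1.540 = 3.826 mg/L.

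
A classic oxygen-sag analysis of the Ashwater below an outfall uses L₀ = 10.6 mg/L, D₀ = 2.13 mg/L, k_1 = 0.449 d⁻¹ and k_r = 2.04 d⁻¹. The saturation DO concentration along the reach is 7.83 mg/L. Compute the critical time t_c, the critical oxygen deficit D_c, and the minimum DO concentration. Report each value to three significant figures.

t_c = [1/(k_r−k_1)] ln[(k_r/k_1)(1 − D₀(k_r−k_1)/(k_1 L₀))]
= [1/(2.04−0.449)] ln[(2.04/0.449)(1 − 2.13×1.591/(0.449×10.6))]
= (1/1.591) ln[4.543 × 0.2880] = 0.6285 × ln(1.308) = 0.6285 × 0.2688 = 0.1689 d.
D_c = (k_1/k_r) L₀ e^(−k_1 t_c) = (0.449/2.04) × 10.6 × e^(−0.449×0.1689) = 0.2201 × 10.6 × 0.9270 = 2.163 mg/L.
Minimum DO = C_s − D_c = 7.83 − 2.163 = 5.667 mg/L.

t_c ≈ 0.169 d; D_c ≈ 2.16 mg/L; min DO ≈ 5.67 mg/L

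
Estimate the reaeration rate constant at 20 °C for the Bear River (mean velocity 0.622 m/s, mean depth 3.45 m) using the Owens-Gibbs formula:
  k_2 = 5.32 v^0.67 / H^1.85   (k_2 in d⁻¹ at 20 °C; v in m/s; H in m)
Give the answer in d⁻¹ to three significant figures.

k_2 ≈ 0.392 d⁻¹

k_2 = 5.32 × 0.622^0.67 / 3.45^1.85 = 5.32 × 0.7275 / 9.885 = 0.3915 d⁻¹.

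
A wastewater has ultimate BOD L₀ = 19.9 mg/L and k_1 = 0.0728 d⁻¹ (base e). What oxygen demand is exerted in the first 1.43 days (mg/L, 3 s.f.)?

y_t = L₀(1 − e^(−k_1 t)) = 19.9 × (1 − e^(−0.0728×1.43))
= 19.9 × (1 − 0.9011) = 19.9 × 0.09887 = 1.967 mg/L.

y ≈ 1.97 mg/L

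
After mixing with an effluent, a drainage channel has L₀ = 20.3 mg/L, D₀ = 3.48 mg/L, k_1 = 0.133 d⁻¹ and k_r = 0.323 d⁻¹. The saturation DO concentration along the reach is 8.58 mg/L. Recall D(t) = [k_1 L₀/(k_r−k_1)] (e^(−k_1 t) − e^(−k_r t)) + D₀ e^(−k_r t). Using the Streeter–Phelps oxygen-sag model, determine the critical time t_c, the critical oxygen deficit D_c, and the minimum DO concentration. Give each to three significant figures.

t_c ≈ 3.19 d; D_c ≈ 5.47 mg/L; min DO ≈ 3.11 mg/L

At the critical point dD/dt = 0, so k_1 L₀ e^(−k_1 t) = k_r D. Substituting D(t) from the Streeter–Phelps equation and solving for t gives
t_c = ln[(k_r/k_1)(1 − D₀(k_r−k_1)/(k_1 L₀))] / (k_r−k_1).
Here k_r−k_1 = 0.1900 d⁻¹ and 1 − D₀(k_r−k_1)/(k_1 L₀) = 1 − 3.48×0.1900/(0.133×20.3) = 0.7551, so
t_c = ln(2.429 × 0.7551) / 0.1900 = 0.6064 / 0.1900 = 3.192 d.
D_c = (k_1/k_r) L₀ e^(−k_1 t_c) = (0.133/0.323) × 20.3 × e^(−0.133×3.192) = 0.4118 × 20.3 × 0.6541 = 5.468 mg/L.
Minimum DO = C_s − D_c = 8.58 − 5.468 = 3.112 mg/L.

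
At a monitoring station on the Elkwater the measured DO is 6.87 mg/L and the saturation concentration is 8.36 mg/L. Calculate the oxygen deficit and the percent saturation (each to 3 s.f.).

D ≈ 1.49 mg/L; 82.2 % saturation

D = C_s − C = 8.36 − 6.87 = 1.49 mg/L.
% saturation = 6.87/8.36 × 100 = 82.2 %.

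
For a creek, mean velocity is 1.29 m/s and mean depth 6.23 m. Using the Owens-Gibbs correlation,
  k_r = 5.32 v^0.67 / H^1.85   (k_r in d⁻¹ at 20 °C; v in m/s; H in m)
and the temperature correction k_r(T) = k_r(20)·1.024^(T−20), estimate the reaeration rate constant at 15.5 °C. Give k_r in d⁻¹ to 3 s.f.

k_r(20) = 5.32 × 1.29^0.67 / 6.23^1.85 = 5.32 × 1.186 / 29.50 = 0.2139 d⁻¹.
k_r(15.5) = 0.2139 × 1.024^(15.5−20) = 0.2139 × 0.8988 = 0.1922 d⁻¹.

k_r ≈ 0.192 d⁻¹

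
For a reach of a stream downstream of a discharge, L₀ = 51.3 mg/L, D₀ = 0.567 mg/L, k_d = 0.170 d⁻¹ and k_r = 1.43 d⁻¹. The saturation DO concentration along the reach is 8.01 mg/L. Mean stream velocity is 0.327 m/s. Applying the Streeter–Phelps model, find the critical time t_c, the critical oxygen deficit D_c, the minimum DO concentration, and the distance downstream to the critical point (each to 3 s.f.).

t_c ≈ 1.62 d; D_c ≈ 4.63 mg/L; min DO ≈ 3.38 mg/L; x_c ≈ 45.8 km

At the critical point dD/dt = 0, so k_d L₀ e^(−k_d t) = k_r D. Substituting D(t) from the Streeter–Phelps equation and solving for t gives
t_c = ln[(k_r/k_d)(1 − D₀(k_r−k_d)/(k_d L₀))] / (k_r−k_d).
Here k_r−k_d = 1.260 d⁻¹ and 1 − D₀(k_r−k_d)/(k_d L₀) = 1 − 0.567×1.260/(0.170×51.3) = 0.9181, so
t_c = ln(8.412 × 0.9181) / 1.260 = 2.044 / 1.260 = 1.622 d.
L(t_c) = L₀ e^(−k_d t_c) = 51.3 × 0.7590 = 38.93 mg/L, and at the critical point k_r D_c = k_d L, so D_c = (0.170/1.43) × 38.93 = 4.629 mg/L.
Minimum DO = C_s − D_c = 8.01 − 4.629 = 3.381 mg/L.
x_c = v t_c = 0.327 m/s × 1.622 d × 86400 s/d = 45840 m ≈ 45.8 km.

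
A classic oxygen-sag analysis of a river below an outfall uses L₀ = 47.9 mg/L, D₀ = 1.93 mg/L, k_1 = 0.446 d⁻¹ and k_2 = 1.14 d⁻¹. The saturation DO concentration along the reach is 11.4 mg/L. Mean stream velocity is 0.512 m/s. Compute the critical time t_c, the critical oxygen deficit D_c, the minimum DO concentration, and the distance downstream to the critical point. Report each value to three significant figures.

t_c = [1/(k_2−k_1)] ln[(k_2/k_1)(1 − D₀(k_2−k_1)/(k_1 L₀))]
= [1/(1.14−0.446)] ln[(1.14/0.446)(1 − 1.93×0.6940/(0.446×47.9))]
= (1/0.6940) ln[2.556 × 0.9373] = 1.441 × ln(2.396) = 1.441 × 0.8737 = 1.259 d.
L(t_c) = L₀ e^(−k_1 t_c) = 47.9 × 0.5704 = 27.32 mg/L, and at the critical point k_2 D_c = k_1 L, so D_c = (0.446/1.14) × 27.32 = 10.69 mg/L.
Minimum DO = C_s − D_c = 11.4 − 10.69 = 0.7116 mg/L.
x_c = v t_c = 0.512 m/s × 1.259 d × 86400 s/d = 55690 m ≈ 55.7 km.

t_c ≈ 1.26 d; D_c ≈ 10.7 mg/L; min DO ≈ 0.712 mg/L; x_c ≈ 55.7 km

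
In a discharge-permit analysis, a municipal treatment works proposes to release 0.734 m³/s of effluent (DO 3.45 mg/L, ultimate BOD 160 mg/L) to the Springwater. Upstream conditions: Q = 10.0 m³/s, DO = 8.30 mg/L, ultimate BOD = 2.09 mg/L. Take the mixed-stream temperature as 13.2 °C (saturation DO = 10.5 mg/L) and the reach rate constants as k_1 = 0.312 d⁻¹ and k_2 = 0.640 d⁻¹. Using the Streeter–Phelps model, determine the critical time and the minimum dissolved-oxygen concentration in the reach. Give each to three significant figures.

t_c ≈ 1.49 d; minimum DO ≈ 6.55 mg/L

Mixed DO = (10.0×8.30 + 0.734×3.45)/(10.0+0.734) = 85.53/10.73 = 7.968 mg/L.
Mixed L₀ = (10.0×2.09 + 0.734×160)/(10.73) = 138.3/10.73 = 12.89 mg/L.
Initial deficit D₀ = C_s − DO₀ = 10.5 − 7.968 = 2.532 mg/L.
t_c = (1/0.3280) ln[(0.640/0.312)(1 − 2.532×0.3280/(0.312×12.89))] = 3.049 × ln(1.628) = 1.485 d.
D_c = (0.312/0.640) × 12.89 × e^(−0.312×1.485) = 0.4875 × 12.89 × 0.6291 = 3.953 mg/L.
Minimum DO = 10.5 − 3.953 = 6.547 mg/L.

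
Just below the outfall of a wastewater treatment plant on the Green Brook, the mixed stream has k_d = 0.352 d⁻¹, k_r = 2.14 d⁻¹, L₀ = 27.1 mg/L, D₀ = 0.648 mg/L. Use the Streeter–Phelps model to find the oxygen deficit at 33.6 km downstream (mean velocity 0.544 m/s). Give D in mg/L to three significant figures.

Travel time t = x/v = 33.6 km / (0.544 m/s) = 33600 m / 0.544 m/s = 61760 s = 0.7149 d.
k_d L₀/(k_r−k_d) = 0.352×27.1/(2.14−0.352) = 9.539/1.788 = 5.335 mg/L.
e^(−k_d t) = e^(−0.352×0.7149) = 0.7775; e^(−k_r t) = e^(−2.14×0.7149) = 0.2166.
D = 5.335 × (0.7775 − 0.2166) + 0.648 × 0.2166 = 2.993 + 0.1403 = 3.133 mg/L.

D ≈ 3.13 mg/L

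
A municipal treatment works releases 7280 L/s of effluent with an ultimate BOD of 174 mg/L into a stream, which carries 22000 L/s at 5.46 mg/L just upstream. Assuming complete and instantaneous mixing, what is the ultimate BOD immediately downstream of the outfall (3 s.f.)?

47.4 mg/L

Flow-weighted mixing: C = (Q_r C_r + Q_w C_w)/(Q_r + Q_w)
= (22000×5.46 + 7280×174)/(22000 + 7280) = 1.387×10^6/29280 = 47.36 mg/L.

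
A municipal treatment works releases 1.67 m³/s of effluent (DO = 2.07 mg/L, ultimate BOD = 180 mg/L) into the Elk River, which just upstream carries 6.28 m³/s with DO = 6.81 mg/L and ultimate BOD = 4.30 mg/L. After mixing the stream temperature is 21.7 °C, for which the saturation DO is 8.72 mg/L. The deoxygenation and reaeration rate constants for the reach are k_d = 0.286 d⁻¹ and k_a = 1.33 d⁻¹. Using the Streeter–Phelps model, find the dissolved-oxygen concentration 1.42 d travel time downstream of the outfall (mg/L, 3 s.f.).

DO ≈ 2.47 mg/L

Mixed DO = (6.28×6.81 + 1.67×2.07)/(6.28+1.67) = 46.22/7.950 = 5.814 mg/L.
Mixed L₀ = (6.28×4.30 + 1.67×180)/(7.950) = 327.6/7.950 = 41.21 mg/L.
Initial deficit D₀ = C_s − DO₀ = 8.72 − 5.814 = 2.906 mg/L.
D(1.42) = [0.286×41.21/(1.33−0.286)](e^(−0.286×1.42) − e^(−1.33×1.42)) + 2.906 e^(−1.33×1.42)
= 11.29 × (0.6662 − 0.1513) + 2.906 × 0.1513 = 6.253 mg/L.
DO = 8.72 − 6.253 = 2.467 mg/L.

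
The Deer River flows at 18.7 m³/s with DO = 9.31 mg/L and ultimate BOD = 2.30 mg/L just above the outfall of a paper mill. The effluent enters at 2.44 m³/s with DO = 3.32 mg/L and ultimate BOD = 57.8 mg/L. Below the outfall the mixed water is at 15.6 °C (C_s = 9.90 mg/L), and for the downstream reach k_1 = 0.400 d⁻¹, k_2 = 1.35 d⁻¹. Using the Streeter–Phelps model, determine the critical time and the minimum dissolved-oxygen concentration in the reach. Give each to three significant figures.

t_c ≈ 0.828 d; minimum DO ≈ 8.05 mg/L

Mixed DO = (18.7×9.31 + 2.44×3.32)/(18.7+2.44) = 182.2/21.14 = 8.619 mg/L.
Mixed L₀ = (18.7×2.30 + 2.44×57.8)/(21.14) = 184.0/21.14 = 8.706 mg/L.
Initial deficit D₀ = C_s − DO₀ = 9.90 − 8.619 = 1.281 mg/L.
t_c = (1/0.9500) ln[(1.35/0.400)(1 − 1.281×0.9500/(0.400×8.706))] = 1.053 × ln(2.195) = 0.8277 d.
D_c = (0.400/1.35) × 8.706 × e^(−0.400×0.8277) = 0.2963 × 8.706 × 0.7182 = 1.852 mg/L.
Minimum DO = 9.90 − 1.852 = 8.048 mg/L.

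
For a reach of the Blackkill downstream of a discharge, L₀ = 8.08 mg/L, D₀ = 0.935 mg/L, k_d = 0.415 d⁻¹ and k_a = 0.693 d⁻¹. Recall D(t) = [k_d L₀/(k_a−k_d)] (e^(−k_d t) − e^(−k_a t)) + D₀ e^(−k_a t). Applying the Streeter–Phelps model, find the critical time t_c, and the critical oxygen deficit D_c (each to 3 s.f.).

t_c = [1/(k_a−k_d)] ln[(k_a/k_d)(1 − D₀(k_a−k_d)/(k_d L₀))]
= [1/(0.693−0.415)] ln[(0.693/0.415)(1 − 0.935×0.2780/(0.415×8.08))]
= (1/0.2780) ln[1.670 × 0.9225] = 3.597 × ln(1.540) = 3.597 × 0.4321 = 1.554 d.
L(t_c) = L₀ e^(−k_d t_c) = 8.08 × 0.5247 = 4.239 mg/L, and at the critical point k_a D_c = k_d L, so D_c = (0.415/0.693) × 4.239 = 2.539 mg/L.

t_c ≈ 1.55 d; D_c ≈ 2.54 mg/L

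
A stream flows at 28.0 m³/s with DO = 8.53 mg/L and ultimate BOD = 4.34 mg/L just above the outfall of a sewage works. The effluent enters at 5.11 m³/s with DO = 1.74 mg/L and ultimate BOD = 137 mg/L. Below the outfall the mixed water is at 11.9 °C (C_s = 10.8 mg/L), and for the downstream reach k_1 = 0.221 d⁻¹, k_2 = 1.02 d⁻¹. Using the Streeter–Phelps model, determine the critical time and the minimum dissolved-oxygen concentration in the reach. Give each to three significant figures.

t_c ≈ 1.09 d; minimum DO ≈ 6.57 mg/L

Mixed DO = (28.0×8.53 + 5.11×1.74)/(28.0+5.11) = 247.7/33.11 = 7.482 mg/L.
Mixed L₀ = (28.0×4.34 + 5.11×137)/(33.11) = 821.6/33.11 = 24.81 mg/L.
Initial deficit D₀ = C_s − DO₀ = 10.8 − 7.482 = 3.318 mg/L.
t_c = (1/0.7990) ln[(1.02/0.221)(1 − 3.318×0.7990/(0.221×24.81))] = 1.252 × ln(2.384) = 1.087 d.
D_c = (0.221/1.02) × 24.81 × e^(−0.221×1.087) = 0.2167 × 24.81 × 0.7864 = 4.228 mg/L.
Minimum DO = 10.8 − 4.228 = 6.572 mg/L.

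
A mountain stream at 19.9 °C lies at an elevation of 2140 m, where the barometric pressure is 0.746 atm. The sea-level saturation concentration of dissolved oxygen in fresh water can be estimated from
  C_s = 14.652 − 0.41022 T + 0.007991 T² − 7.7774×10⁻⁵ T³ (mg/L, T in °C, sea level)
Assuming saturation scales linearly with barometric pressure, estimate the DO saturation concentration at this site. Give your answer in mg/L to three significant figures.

C_s ≈ 6.74 mg/L

At sea level: C_s = 14.652 − 0.41022×19.9 + 0.007991×19.9² − 7.7774×10⁻⁵×19.9³ = 9.040 mg/L.
Pressure correction: C_s' = 9.040 × 0.746 = 6.744 mg/L.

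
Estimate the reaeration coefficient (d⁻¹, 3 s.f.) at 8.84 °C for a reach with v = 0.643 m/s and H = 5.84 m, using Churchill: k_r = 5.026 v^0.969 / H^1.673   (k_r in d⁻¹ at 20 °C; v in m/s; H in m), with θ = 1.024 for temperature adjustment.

k_r ≈ 0.131 d⁻¹

k_r(20) = 5.026 × 0.643^0.969 / 5.84^1.673 = 5.026 × 0.6519 / 19.15 = 0.1711 d⁻¹.
k_r(8.84) = 0.1711 × 1.024^(8.84−20) = 0.1711 × 0.7675 = 0.1313 d⁻¹.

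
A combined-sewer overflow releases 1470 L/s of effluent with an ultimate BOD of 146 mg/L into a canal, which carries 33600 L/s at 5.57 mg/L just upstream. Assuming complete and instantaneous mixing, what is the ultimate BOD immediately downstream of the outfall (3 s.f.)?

11.5 mg/L

Flow-weighted mixing: C = (Q_r C_r + Q_w C_w)/(Q_r + Q_w)
= (33600×5.57 + 1470×146)/(33600 + 1470) = 401800/35070 = 11.46 mg/L.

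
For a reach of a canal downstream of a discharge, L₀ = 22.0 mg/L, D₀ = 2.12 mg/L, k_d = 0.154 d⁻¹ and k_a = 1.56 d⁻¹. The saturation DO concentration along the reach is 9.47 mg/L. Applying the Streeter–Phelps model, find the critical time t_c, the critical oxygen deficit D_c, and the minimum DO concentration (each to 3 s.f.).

t_c ≈ 0.140 d; D_c ≈ 2.13 mg/L; min DO ≈ 7.34 mg/L

At the critical point dD/dt = 0, so k_d L₀ e^(−k_d t) = k_a D. Substituting D(t) from the Streeter–Phelps equation and solving for t gives
t_c = ln[(k_a/k_d)(1 − D₀(k_a−k_d)/(k_d L₀))] / (k_a−k_d).
Here k_a−k_d = 1.406 d⁻¹ and 1 − D₀(k_a−k_d)/(k_d L₀) = 1 − 2.12×1.406/(0.154×22.0) = 0.1202, so
t_c = ln(10.13 × 0.1202) / 1.406 = 0.1970 / 1.406 = 0.1401 d.
L(t_c) = L₀ e^(−k_d t_c) = 22.0 × 0.9787 = 21.53 mg/L, and at the critical point k_a D_c = k_d L, so D_c = (0.154/1.56) × 21.53 = 2.125 mg/L.
Minimum DO = C_s − D_c = 9.47 − 2.125 = 7.345 mg/L.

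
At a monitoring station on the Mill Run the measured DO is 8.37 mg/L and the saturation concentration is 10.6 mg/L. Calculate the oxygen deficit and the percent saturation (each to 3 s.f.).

D = C_s − C = 10.6 − 8.37 = 2.23 mg/L.
% saturation = 8.37/10.6 × 100 = 79.0 %.

D ≈ 2.23 mg/L; 79.0 % saturation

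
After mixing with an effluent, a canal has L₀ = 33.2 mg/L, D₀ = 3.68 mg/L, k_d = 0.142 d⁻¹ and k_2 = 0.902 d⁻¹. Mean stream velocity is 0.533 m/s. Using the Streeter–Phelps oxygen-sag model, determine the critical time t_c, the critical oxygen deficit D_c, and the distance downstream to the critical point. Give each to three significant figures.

t_c = [1/(k_2−k_d)] ln[(k_2/k_d)(1 − D₀(k_2−k_d)/(k_d L₀))]
= [1/(0.902−0.142)] ln[(0.902/0.142)(1 − 3.68×0.7600/(0.142×33.2))]
= (1/0.7600) ln[6.352 × 0.4068] = 1.316 × ln(2.584) = 1.316 × 0.9492 = 1.249 d.
L(t_c) = L₀ e^(−k_d t_c) = 33.2 × 0.8375 = 27.80 mg/L, and at the critical point k_2 D_c = k_d L, so D_c = (0.142/0.902) × 27.80 = 4.377 mg/L.
x_c = v t_c = 0.533 m/s × 1.249 d × 86400 s/d = 57520 m ≈ 57.5 km.

t_c ≈ 1.25 d; D_c ≈ 4.38 mg/L; x_c ≈ 57.5 km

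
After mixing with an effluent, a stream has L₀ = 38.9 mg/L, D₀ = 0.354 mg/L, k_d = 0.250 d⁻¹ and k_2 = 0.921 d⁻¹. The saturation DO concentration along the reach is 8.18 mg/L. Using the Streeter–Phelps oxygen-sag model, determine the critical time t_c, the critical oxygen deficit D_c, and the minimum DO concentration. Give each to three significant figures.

With k_2/k_d = 3.684 and 1 − D₀(k_2−k_d)/(k_d L₀) = 0.9756,
t_c = ln(3.684 × 0.9756) / (0.921 − 0.250) = ln(3.594) / 0.6710 = 1.279/0.6710 = 1.907 d.
L(t_c) = L₀ e^(−k_d t_c) = 38.9 × 0.6209 = 24.15 mg/L, and at the critical point k_2 D_c = k_d L, so D_c = (0.250/0.921) × 24.15 = 6.556 mg/L.
Minimum DO = C_s − D_c = 8.18 − 6.556 = 1.624 mg/L.

t_c ≈ 1.91 d; D_c ≈ 6.56 mg/L; min DO ≈ 1.62 mg/L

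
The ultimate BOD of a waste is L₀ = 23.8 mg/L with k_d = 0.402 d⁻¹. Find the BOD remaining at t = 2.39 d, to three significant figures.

L ≈ 9.11 mg/L

L_t = L₀ e^(−k_d t) = 23.8 × e^(−0.402×2.39) = 23.8 × 0.3826 = 9.106 mg/L.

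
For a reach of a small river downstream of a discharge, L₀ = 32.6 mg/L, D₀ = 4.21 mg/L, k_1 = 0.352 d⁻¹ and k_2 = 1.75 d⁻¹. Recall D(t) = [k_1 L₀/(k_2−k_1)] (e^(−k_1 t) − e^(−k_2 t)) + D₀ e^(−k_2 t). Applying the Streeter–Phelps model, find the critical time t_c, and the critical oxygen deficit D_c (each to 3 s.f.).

t_c ≈ 0.633 d; D_c ≈ 5.25 mg/L

At the critical point dD/dt = 0, so k_1 L₀ e^(−k_1 t) = k_2 D. Substituting D(t) from the Streeter–Phelps equation and solving for t gives
t_c = ln[(k_2/k_1)(1 − D₀(k_2−k_1)/(k_1 L₀))] / (k_2−k_1).
Here k_2−k_1 = 1.398 d⁻¹ and 1 − D₀(k_2−k_1)/(k_1 L₀) = 1 − 4.21×1.398/(0.352×32.6) = 0.4871, so
t_c = ln(4.972 × 0.4871) / 1.398 = 0.8845 / 1.398 = 0.6327 d.
L(t_c) = L₀ e^(−k_1 t_c) = 32.6 × 0.8004 = 26.09 mg/L, and at the critical point k_2 D_c = k_1 L, so D_c = (0.352/1.75) × 26.09 = 5.248 mg/L.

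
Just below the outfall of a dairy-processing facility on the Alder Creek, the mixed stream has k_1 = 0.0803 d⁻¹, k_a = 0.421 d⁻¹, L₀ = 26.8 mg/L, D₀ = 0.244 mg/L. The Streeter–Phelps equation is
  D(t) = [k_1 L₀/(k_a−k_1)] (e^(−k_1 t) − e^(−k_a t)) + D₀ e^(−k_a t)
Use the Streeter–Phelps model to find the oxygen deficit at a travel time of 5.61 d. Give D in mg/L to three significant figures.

k_1 L₀/(k_a−k_1) = 0.0803×26.8/(0.421−0.0803) = 2.152/0.3407 = 6.317 mg/L.
e^(−k_1 t) = e^(−0.0803×5.610) = 0.6373; e^(−k_a t) = e^(−0.421×5.610) = 0.09425.
D = 6.317 × (0.6373 − 0.09425) + 0.244 × 0.09425 = 3.430 + 0.02300 = 3.453 mg/L.

D ≈ 3.45 mg/L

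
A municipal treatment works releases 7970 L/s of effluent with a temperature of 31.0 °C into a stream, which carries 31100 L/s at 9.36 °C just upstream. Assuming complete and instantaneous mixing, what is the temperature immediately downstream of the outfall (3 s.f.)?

13.8 °C

Flow-weighted mixing: C = (Q_r C_r + Q_w C_w)/(Q_r + Q_w)
= (31100×9.36 + 7970×31.0)/(31100 + 7970) = 538200/39070 = 13.77 °C.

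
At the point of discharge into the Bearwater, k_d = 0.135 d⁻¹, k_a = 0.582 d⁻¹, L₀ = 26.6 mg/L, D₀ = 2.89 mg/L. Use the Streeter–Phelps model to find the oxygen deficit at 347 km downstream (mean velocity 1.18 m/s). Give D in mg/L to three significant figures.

Travel time t = x/v = 347 km / (1.18 m/s) = 347000 m / 1.18 m/s = 294100 s = 3.404 d.
k_d L₀/(k_a−k_d) = 0.135×26.6/(0.582−0.135) = 3.591/0.4470 = 8.034 mg/L.
e^(−k_d t) = e^(−0.135×3.404) = 0.6316; e^(−k_a t) = e^(−0.582×3.404) = 0.1379.
D = 8.034 × (0.6316 − 0.1379) + 2.89 × 0.1379 = 3.966 + 0.3987 = 4.365 mg/L.

D ≈ 4.36 mg/L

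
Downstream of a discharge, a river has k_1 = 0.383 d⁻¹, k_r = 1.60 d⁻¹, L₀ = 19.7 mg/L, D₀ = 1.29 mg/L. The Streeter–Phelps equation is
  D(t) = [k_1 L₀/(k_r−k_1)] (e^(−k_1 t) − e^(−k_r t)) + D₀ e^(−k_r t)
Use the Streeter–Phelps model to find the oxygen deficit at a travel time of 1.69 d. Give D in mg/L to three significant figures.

D ≈ 2.92 mg/L

k_1 L₀/(k_r−k_1) = 0.383×19.7/(1.60−0.383) = 7.545/1.217 = 6.200 mg/L.
e^(−k_1 t) = e^(−0.383×1.690) = 0.5235; e^(−k_r t) = e^(−1.60×1.690) = 0.06694.
D = 6.200 × (0.5235 − 0.06694) + 1.29 × 0.06694 = 2.830 + 0.08635 = 2.917 mg/L.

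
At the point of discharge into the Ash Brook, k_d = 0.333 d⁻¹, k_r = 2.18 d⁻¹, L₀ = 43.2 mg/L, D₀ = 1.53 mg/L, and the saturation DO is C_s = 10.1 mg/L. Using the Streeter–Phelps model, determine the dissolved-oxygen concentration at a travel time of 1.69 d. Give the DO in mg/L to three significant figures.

DO ≈ 5.82 mg/L

k_d L₀/(k_r−k_d) = 0.333×43.2/(2.18−0.333) = 14.39/1.847 = 7.789 mg/L.
e^(−k_d t) = e^(−0.333×1.690) = 0.5696; e^(−k_r t) = e^(−2.18×1.690) = 0.02512.
D = 7.789 × (0.5696 − 0.02512) + 1.53 × 0.02512 = 4.241 + 0.03843 = 4.279 mg/L.
DO = C_s − D = 10.1 − 4.279 = 5.821 mg/L.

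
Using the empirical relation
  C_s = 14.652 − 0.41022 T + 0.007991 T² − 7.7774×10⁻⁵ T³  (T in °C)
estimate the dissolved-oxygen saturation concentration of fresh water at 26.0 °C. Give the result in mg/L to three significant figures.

C_s = 14.652 − 0.41022×26.0 + 0.007991×26.0² − 7.7774×10⁻⁵×26.0³ = 8.021 mg/L.

C_s ≈ 8.02 mg/L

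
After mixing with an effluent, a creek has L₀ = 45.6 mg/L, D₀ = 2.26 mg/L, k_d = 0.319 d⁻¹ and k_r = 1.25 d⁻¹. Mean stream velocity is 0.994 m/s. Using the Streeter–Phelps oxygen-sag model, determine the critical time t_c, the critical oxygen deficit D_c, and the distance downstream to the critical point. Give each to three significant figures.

t_c ≈ 1.30 d; D_c ≈ 7.69 mg/L; x_c ≈ 112 km

With k_r/k_d = 3.918 and 1 − D₀(k_r−k_d)/(k_d L₀) = 0.8554,
t_c = ln(3.918 × 0.8554) / (1.25 − 0.319) = ln(3.352) / 0.9310 = 1.209/0.9310 = 1.299 d.
L(t_c) = L₀ e^(−k_d t_c) = 45.6 × 0.6607 = 30.13 mg/L, and at the critical point k_r D_c = k_d L, so D_c = (0.319/1.25) × 30.13 = 7.689 mg/L.
x_c = v t_c = 0.994 m/s × 1.299 d × 86400 s/d = 111600 m ≈ 112 km.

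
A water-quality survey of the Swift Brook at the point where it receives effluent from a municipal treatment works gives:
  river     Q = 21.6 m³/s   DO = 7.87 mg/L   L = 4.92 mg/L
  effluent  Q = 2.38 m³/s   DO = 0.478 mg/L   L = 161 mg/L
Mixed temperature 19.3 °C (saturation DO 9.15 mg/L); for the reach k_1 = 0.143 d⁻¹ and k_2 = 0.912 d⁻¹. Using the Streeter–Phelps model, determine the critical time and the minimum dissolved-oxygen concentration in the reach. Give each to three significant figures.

Mixed DO = (21.6×7.87 + 2.38×0.478)/(21.6+2.38) = 171.1/23.98 = 7.136 mg/L.
Mixed L₀ = (21.6×4.92 + 2.38×161)/(23.98) = 489.5/23.98 = 20.41 mg/L.
Initial deficit D₀ = C_s − DO₀ = 9.15 − 7.136 = 2.014 mg/L.
t_c = (1/0.7690) ln[(0.912/0.143)(1 − 2.014×0.7690/(0.143×20.41))] = 1.300 × ln(2.994) = 1.426 d.
D_c = (0.143/0.912) × 20.41 × e^(−0.143×1.426) = 0.1568 × 20.41 × 0.8155 = 2.610 mg/L.
Minimum DO = 9.15 − 2.610 = 6.540 mg/L.

t_c ≈ 1.43 d; minimum DO ≈ 6.54 mg/L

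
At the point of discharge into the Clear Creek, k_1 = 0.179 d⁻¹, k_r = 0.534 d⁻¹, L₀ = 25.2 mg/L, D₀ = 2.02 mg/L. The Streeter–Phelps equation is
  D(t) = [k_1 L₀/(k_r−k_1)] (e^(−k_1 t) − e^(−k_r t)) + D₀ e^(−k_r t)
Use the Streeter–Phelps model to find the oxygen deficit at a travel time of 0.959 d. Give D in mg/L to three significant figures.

D ≈ 4.30 mg/L

k_1 L₀/(k_r−k_1) = 0.179×25.2/(0.534−0.179) = 4.511/0.3550 = 12.71 mg/L.
e^(−k_1 t) = e^(−0.179×0.9590) = 0.8423; e^(−k_r t) = e^(−0.534×0.9590) = 0.5992.
D = 12.71 × (0.8423 − 0.5992) + 2.02 × 0.5992 = 3.088 + 1.210 = 4.299 mg/L.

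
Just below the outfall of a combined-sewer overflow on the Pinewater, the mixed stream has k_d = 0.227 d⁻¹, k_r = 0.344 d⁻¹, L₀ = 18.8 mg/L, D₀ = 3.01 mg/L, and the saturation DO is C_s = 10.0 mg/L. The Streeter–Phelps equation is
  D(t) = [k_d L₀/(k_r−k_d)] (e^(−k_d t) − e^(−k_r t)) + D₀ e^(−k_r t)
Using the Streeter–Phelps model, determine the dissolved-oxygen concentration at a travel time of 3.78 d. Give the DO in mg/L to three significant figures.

DO ≈ 3.65 mg/L

k_d L₀/(k_r−k_d) = 0.227×18.8/(0.344−0.227) = 4.268/0.1170 = 36.48 mg/L.
e^(−k_d t) = e^(−0.227×3.780) = 0.4240; e^(−k_r t) = e^(−0.344×3.780) = 0.2724.
D = 36.48 × (0.4240 − 0.2724) + 3.01 × 0.2724 = 5.527 + 0.8201 = 6.347 mg/L.
DO = C_s − D = 10.0 − 6.347 = 3.653 mg/L.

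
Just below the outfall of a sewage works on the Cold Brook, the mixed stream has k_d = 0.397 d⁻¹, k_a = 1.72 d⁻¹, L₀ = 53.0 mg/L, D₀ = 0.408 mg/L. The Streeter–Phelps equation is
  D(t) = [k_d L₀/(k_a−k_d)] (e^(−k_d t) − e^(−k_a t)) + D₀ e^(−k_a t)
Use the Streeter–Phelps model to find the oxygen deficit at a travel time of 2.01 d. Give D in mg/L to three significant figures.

D ≈ 6.67 mg/L

k_d L₀/(k_a−k_d) = 0.397×53.0/(1.72−0.397) = 21.04/1.323 = 15.90 mg/L.
e^(−k_d t) = e^(−0.397×2.010) = 0.4502; e^(−k_a t) = e^(−1.72×2.010) = 0.03152.
D = 15.90 × (0.4502 − 0.03152) + 0.408 × 0.03152 = 6.659 + 0.01286 = 6.672 mg/L.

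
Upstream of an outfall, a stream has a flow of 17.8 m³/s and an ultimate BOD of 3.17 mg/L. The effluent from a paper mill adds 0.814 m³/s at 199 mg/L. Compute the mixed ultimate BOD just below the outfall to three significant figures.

11.7 mg/L

Flow-weighted mixing: C = (Q_r C_r + Q_w C_w)/(Q_r + Q_w)
= (17.8×3.17 + 0.814×199)/(17.8 + 0.814) = 218.4/18.61 = 11.73 mg/L.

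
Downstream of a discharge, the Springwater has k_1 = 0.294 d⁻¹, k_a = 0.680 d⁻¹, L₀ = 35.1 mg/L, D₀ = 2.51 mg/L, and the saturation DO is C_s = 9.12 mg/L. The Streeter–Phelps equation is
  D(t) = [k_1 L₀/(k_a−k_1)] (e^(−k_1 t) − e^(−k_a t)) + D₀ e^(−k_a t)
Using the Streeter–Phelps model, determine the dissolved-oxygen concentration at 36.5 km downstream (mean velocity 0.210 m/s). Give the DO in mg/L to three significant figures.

DO ≈ 0.490 mg/L

Travel time t = x/v = 36.5 km / (0.210 m/s) = 36500 m / 0.210 m/s = 173800 s = 2.012 d.
k_1 L₀/(k_a−k_1) = 0.294×35.1/(0.680−0.294) = 10.32/0.3860 = 26.73 mg/L.
e^(−k_1 t) = e^(−0.294×2.012) = 0.5535; e^(−k_a t) = e^(−0.680×2.012) = 0.2546.
D = 26.73 × (0.5535 − 0.2546) + 2.51 × 0.2546 = 7.991 + 0.6391 = 8.630 mg/L.
DO = C_s − D = 9.12 − 8.630 = 0.4900 mg/L.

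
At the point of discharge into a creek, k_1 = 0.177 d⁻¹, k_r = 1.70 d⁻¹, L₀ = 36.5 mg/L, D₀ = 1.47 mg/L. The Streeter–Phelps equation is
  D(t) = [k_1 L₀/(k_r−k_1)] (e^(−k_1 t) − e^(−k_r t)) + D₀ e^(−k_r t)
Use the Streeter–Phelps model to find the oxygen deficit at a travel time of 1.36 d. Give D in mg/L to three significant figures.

k_1 L₀/(k_r−k_1) = 0.177×36.5/(1.70−0.177) = 6.460/1.523 = 4.242 mg/L.
e^(−k_1 t) = e^(−0.177×1.360) = 0.7861; e^(−k_r t) = e^(−1.70×1.360) = 0.09906.
D = 4.242 × (0.7861 − 0.09906) + 1.47 × 0.09906 = 2.914 + 0.1456 = 3.060 mg/L.

D ≈ 3.06 mg/L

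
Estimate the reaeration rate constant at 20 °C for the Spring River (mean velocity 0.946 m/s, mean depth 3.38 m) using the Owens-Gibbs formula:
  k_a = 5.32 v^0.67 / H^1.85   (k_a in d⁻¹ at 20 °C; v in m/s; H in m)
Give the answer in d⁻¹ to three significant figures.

k_a = 5.32 × 0.946^0.67 / 3.38^1.85 = 5.32 × 0.9635 / 9.517 = 0.5386 d⁻¹.

k_a ≈ 0.539 d⁻¹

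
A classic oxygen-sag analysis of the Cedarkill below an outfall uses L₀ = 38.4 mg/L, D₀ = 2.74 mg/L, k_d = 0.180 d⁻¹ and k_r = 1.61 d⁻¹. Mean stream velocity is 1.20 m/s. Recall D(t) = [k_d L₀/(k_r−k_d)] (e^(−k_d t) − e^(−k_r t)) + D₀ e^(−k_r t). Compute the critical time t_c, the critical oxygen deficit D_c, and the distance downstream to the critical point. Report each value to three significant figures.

t_c ≈ 0.947 d; D_c ≈ 3.62 mg/L; x_c ≈ 98.2 km

t_c = [1/(k_r−k_d)] ln[(k_r/k_d)(1 − D₀(k_r−k_d)/(k_d L₀))]
= [1/(1.61−0.180)] ln[(1.61/0.180)(1 − 2.74×1.430/(0.180×38.4))]
= (1/1.430) ln[8.944 × 0.4331] = 0.6993 × ln(3.874) = 0.6993 × 1.354 = 0.9471 d.
L(t_c) = L₀ e^(−k_d t_c) = 38.4 × 0.8433 = 32.38 mg/L, and at the critical point k_r D_c = k_d L, so D_c = (0.180/1.61) × 32.38 = 3.620 mg/L.
x_c = v t_c = 1.20 m/s × 0.9471 d × 86400 s/d = 98190 m ≈ 98.2 km.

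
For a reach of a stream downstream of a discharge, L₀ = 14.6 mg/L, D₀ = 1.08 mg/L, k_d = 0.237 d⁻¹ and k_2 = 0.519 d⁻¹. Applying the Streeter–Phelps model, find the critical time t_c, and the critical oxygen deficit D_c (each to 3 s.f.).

t_c ≈ 2.45 d; D_c ≈ 3.73 mg/L

t_c = [1/(k_2−k_d)] ln[(k_2/k_d)(1 − D₀(k_2−k_d)/(k_d L₀))]
= [1/(0.519−0.237)] ln[(0.519/0.237)(1 − 1.08×0.2820/(0.237×14.6))]
= (1/0.2820) ln[2.190 × 0.9120] = 3.546 × ln(1.997) = 3.546 × 0.6917 = 2.453 d.
L(t_c) = L₀ e^(−k_d t_c) = 14.6 × 0.5592 = 8.164 mg/L, and at the critical point k_2 D_c = k_d L, so D_c = (0.237/0.519) × 8.164 = 3.728 mg/L.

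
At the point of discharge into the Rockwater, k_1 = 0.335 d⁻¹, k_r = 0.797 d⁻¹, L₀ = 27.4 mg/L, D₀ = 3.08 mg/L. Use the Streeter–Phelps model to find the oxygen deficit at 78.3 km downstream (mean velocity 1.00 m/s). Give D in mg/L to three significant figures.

D ≈ 6.51 mg/L

Travel time t = x/v = 78.3 km / (1.00 m/s) = 78300 m / 1.00 m/s = 78300 s = 0.9062 d.
k_1 L₀/(k_r−k_1) = 0.335×27.4/(0.797−0.335) = 9.179/0.4620 = 19.87 mg/L.
e^(−k_1 t) = e^(−0.335×0.9062) = 0.7382; e^(−k_r t) = e^(−0.797×0.9062) = 0.4856.
D = 19.87 × (0.7382 − 0.4856) + 3.08 × 0.4856 = 5.017 + 1.496 = 6.513 mg/L.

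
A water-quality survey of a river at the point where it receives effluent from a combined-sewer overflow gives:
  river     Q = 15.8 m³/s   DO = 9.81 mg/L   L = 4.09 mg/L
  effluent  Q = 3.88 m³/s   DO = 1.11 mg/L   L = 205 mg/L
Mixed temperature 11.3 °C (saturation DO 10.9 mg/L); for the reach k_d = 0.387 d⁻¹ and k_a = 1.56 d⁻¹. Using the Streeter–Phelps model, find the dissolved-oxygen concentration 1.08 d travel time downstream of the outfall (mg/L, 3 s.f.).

Mixed DO = (15.8×9.81 + 3.88×1.11)/(15.8+3.88) = 159.3/19.68 = 8.095 mg/L.
Mixed L₀ = (15.8×4.09 + 3.88×205)/(19.68) = 860.0/19.68 = 43.70 mg/L.
Initial deficit D₀ = C_s − DO₀ = 10.9 − 8.095 = 2.805 mg/L.
D(1.08) = [0.387×43.70/(1.56−0.387)](e^(−0.387×1.08) − e^(−1.56×1.08)) + 2.805 e^(−1.56×1.08)
= 14.42 × (0.6584 − 0.1855) + 2.805 × 0.1855 = 7.339 mg/L.
DO = 10.9 − 7.339 = 3.561 mg/L.

DO ≈ 3.56 mg/L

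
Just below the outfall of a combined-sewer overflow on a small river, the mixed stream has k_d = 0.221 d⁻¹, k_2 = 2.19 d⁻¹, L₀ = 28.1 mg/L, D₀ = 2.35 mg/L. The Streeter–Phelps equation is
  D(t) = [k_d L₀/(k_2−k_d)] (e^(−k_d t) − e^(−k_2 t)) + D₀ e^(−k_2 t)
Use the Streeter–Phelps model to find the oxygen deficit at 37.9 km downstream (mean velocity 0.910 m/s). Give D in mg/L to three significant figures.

Travel time t = x/v = 37.9 km / (0.910 m/s) = 37900 m / 0.910 m/s = 41650 s = 0.4820 d.
k_d L₀/(k_2−k_d) = 0.221×28.1/(2.19−0.221) = 6.210/1.969 = 3.154 mg/L.
e^(−k_d t) = e^(−0.221×0.4820) = 0.8989; e^(−k_2 t) = e^(−2.19×0.4820) = 0.3480.
D = 3.154 × (0.8989 − 0.3480) + 2.35 × 0.3480 = 1.738 + 0.8177 = 2.555 mg/L.

D ≈ 2.56 mg/L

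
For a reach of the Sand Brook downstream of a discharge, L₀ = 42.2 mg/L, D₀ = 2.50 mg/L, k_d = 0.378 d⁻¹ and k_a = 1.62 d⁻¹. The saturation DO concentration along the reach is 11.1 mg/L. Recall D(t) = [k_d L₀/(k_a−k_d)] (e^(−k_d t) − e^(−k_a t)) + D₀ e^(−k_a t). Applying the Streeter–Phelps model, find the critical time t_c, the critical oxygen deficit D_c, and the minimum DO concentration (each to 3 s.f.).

t_c ≈ 0.997 d; D_c ≈ 6.75 mg/L; min DO ≈ 4.35 mg/L

t_c = [1/(k_a−k_d)] ln[(k_a/k_d)(1 − D₀(k_a−k_d)/(k_d L₀))]
= [1/(1.62−0.378)] ln[(1.62/0.378)(1 − 2.50×1.242/(0.378×42.2))]
= (1/1.242) ln[4.286 × 0.8053] = 0.8052 × ln(3.451) = 0.8052 × 1.239 = 0.9974 d.
L(t_c) = L₀ e^(−k_d t_c) = 42.2 × 0.6859 = 28.94 mg/L, and at the critical point k_a D_c = k_d L, so D_c = (0.378/1.62) × 28.94 = 6.754 mg/L.
Minimum DO = C_s − D_c = 11.1 − 6.754 = 4.346 mg/L.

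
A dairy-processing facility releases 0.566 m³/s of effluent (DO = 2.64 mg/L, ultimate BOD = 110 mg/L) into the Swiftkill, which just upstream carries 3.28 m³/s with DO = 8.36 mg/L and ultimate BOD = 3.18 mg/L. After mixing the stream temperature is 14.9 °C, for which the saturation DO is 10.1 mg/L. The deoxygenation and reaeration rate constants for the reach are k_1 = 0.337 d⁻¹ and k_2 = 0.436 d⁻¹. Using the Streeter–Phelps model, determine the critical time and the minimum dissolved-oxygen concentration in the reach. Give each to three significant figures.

Mixed DO = (3.28×8.36 + 0.566×2.64)/(3.28+0.566) = 28.92/3.846 = 7.518 mg/L.
Mixed L₀ = (3.28×3.18 + 0.566×110)/(3.846) = 72.69/3.846 = 18.90 mg/L.
Initial deficit D₀ = C_s − DO₀ = 10.1 − 7.518 = 2.582 mg/L.
t_c = (1/0.09900) ln[(0.436/0.337)(1 − 2.582×0.09900/(0.337×18.90))] = 10.10 × ln(1.242) = 2.188 d.
D_c = (0.337/0.436) × 18.90 × e^(−0.337×2.188) = 0.7729 × 18.90 × 0.4784 = 6.989 mg/L.
Minimum DO = 10.1 − 6.989 = 3.111 mg/L.

t_c ≈ 2.19 d; minimum DO ≈ 3.11 mg/L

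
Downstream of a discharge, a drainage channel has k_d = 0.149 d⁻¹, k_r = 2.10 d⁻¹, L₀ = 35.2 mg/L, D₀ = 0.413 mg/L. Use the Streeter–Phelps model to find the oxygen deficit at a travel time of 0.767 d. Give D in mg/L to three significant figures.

k_d L₀/(k_r−k_d) = 0.149×35.2/(2.10−0.149) = 5.245/1.951 = 2.688 mg/L.
e^(−k_d t) = e^(−0.149×0.7670) = 0.8920; e^(−k_r t) = e^(−2.10×0.7670) = 0.1997.
D = 2.688 × (0.8920 − 0.1997) + 0.413 × 0.1997 = 1.861 + 0.08250 = 1.943 mg/L.

D ≈ 1.94 mg/L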